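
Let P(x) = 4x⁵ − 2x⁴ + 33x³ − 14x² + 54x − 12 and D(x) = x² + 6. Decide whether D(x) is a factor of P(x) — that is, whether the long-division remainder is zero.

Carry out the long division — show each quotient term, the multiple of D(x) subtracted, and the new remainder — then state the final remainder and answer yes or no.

R(x) = 0, so D(x) is a factor of P(x). yes

Step 1: lead(4x⁵ − 2x⁴ + 33x³ − 14x² + 54x − 12) ÷ lead(D) = 4x⁵ ÷ x² = 4x³. Subtract (4x³)·D = 4x⁵ + 24x³. Remainder: −2x⁴ + 9x³ − 14x² + 54x − 12.
Step 2: lead(−2x⁴ + 9x³ − 14x² + 54x − 12) ÷ lead(D) = −2x⁴ ÷ x² = −2x². Subtract (−2x²)·D = −2x⁴ − 12x². Remainder: 9x³ − 2x² + 54x − 12.
Step 3: lead(9x³ − 2x² + 54x − 12) ÷ lead(D) = 9x³ ÷ x² = 9x. Subtract (9x)·D = 9x³ + 54x. Remainder: −2x² − 12.
Step 4: lead(−2x² − 12) ÷ lead(D) = −2x² ÷ x² = −2. Subtract (−2)·D = −2x² − 12. Remainder: 0.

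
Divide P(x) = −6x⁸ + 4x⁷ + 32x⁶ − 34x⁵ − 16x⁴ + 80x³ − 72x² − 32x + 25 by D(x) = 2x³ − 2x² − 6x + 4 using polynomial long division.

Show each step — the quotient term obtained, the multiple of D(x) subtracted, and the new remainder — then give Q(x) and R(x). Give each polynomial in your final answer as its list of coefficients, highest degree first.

Q = [-3, -1, 6, -8, 4, 8]; R = [-7]

Step 1: lead(−6x⁸ + 4x⁷ + 32x⁶ − 34x⁵ − 16x⁴ + 80x³ − 72x² − 32x + 25) ÷ lead(D) = −6x⁸ ÷ 2x³ = −3x⁵. Subtract (−3x⁵)·D = −6x⁸ + 6x⁷ + 18x⁶ − 12x⁵. Remainder: −2x⁷ + 14x⁶ − 22x⁵ − 16x⁴ + 80x³ − 72x² − 32x + 25.
Step 2: lead(−2x⁷ + 14x⁶ − 22x⁵ − 16x⁴ + 80x³ − 72x² − 32x + 25) ÷ lead(D) = −2x⁷ ÷ 2x³ = −x⁴. Subtract (−x⁴)·D = −2x⁷ + 2x⁶ + 6x⁵ − 4x⁴. Remainder: 12x⁶ − 28x⁵ − 12x⁴ + 80x³ − 72x² − 32x + 25.
Step 3: lead(12x⁶ − 28x⁵ − 12x⁴ + 80x³ − 72x² − 32x + 25) ÷ lead(D) = 12x⁶ ÷ 2x³ = 6x³. Subtract (6x³)·D = 12x⁶ − 12x⁵ − 36x⁴ + 24x³. Remainder: −16x⁵ + 24x⁴ + 56x³ − 72x² − 32x + 25.
Step 4: lead(−16x⁵ + 24x⁴ + 56x³ − 72x² − 32x + 25) ÷ lead(D) = −16x⁵ ÷ 2x³ = −8x². Subtract (−8x²)·D = −16x⁵ + 16x⁴ + 48x³ − 32x². Remainder: 8x⁴ + 8x³ − 40x² − 32x + 25.
Step 5: lead(8x⁴ + 8x³ − 40x² − 32x + 25) ÷ lead(D) = 8x⁴ ÷ 2x³ = 4x. Subtract (4x)·D = 8x⁴ − 8x³ − 24x² + 16x. Remainder: 16x³ − 16x² − 48x + 25.
Step 6: lead(16x³ − 16x² − 48x + 25) ÷ lead(D) = 16x³ ÷ 2x³ = 8. Subtract (8)·D = 16x³ − 16x² − 48x + 32. Remainder: −7.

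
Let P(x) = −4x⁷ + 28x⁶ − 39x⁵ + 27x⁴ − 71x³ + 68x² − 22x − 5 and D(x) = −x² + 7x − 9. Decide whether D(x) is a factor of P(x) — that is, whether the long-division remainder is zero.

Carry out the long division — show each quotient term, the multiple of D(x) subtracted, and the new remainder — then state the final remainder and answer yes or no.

R(x) = −4x − 5, so D(x) is not a factor of P(x). no

Step 1: lead(−4x⁷ + 28x⁶ − 39x⁵ + 27x⁴ − 71x³ + 68x² − 22x − 5) ÷ lead(D) = −4x⁷ ÷ −x² = 4x⁵. Subtract (4x⁵)·D = −4x⁷ + 28x⁶ − 36x⁵. Remainder: −3x⁵ + 27x⁴ − 71x³ + 68x² − 22x − 5.
Step 2: lead(−3x⁵ + 27x⁴ − 71x³ + 68x² − 22x − 5) ÷ lead(D) = −3x⁵ ÷ −x² = 3x³. Subtract (3x³)·D = −3x⁵ + 21x⁴ − 27x³. Remainder: 6x⁴ − 44x³ + 68x² − 22x − 5.
Step 3: lead(6x⁴ − 44x³ + 68x² − 22x − 5) ÷ lead(D) = 6x⁴ ÷ −x² = −6x². Subtract (−6x²)·D = 6x⁴ − 42x³ + 54x². Remainder: −2x³ + 14x² − 22x − 5.
Step 4: lead(−2x³ + 14x² − 22x − 5) ÷ lead(D) = −2x³ ÷ −x² = 2x. Subtract (2x)·D = −2x³ + 14x² − 18x. Remainder: −4x − 5.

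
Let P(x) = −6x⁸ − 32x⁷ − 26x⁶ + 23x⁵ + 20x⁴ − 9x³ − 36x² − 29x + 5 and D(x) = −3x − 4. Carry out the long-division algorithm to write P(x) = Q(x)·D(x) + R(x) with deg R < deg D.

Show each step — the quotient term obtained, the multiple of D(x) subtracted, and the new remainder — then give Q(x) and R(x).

Q(x) = 2x⁷ + 8x⁶ − 2x⁵ − 5x⁴ + 3x² + 8x − 1; R(x) = 1

Step 1: lead(−6x⁸ − 32x⁷ − 26x⁶ + 23x⁵ + 20x⁴ − 9x³ − 36x² − 29x + 5) ÷ lead(D) = −6x⁸ ÷ −3x = 2x⁷. Subtract (2x⁷)·D = −6x⁸ − 8x⁷. Remainder: −24x⁷ − 26x⁶ + 23x⁵ + 20x⁴ − 9x³ − 36x² − 29x + 5.
Step 2: lead(−24x⁷ − 26x⁶ + 23x⁵ + 20x⁴ − 9x³ − 36x² − 29x + 5) ÷ lead(D) = −24x⁷ ÷ −3x = 8x⁶. Subtract (8x⁶)·D = −24x⁷ − 32x⁶. Remainder: 6x⁶ + 23x⁵ + 20x⁴ − 9x³ − 36x² − 29x + 5.
Step 3: lead(6x⁶ + 23x⁵ + 20x⁴ − 9x³ − 36x² − 29x + 5) ÷ lead(D) = 6x⁶ ÷ −3x = −2x⁵. Subtract (−2x⁵)·D = 6x⁶ + 8x⁵. Remainder: 15x⁵ + 20x⁴ − 9x³ − 36x² − 29x + 5.
Step 4: lead(15x⁵ + 20x⁴ − 9x³ − 36x² − 29x + 5) ÷ lead(D) = 15x⁵ ÷ −3x = −5x⁴. Subtract (−5x⁴)·D = 15x⁵ + 20x⁴. Remainder: −9x³ − 36x² − 29x + 5.
Step 5: lead(−9x³ − 36x² − 29x + 5) ÷ lead(D) = −9x³ ÷ −3x = 3x². Subtract (3x²)·D = −9x³ − 12x². Remainder: −24x² − 29x + 5.
Step 6: lead(−24x² − 29x + 5) ÷ lead(D) = −24x² ÷ −3x = 8x. Subtract (8x)·D = −24x² − 32x. Remainder: 3x + 5.
Step 7: lead(3x + 5) ÷ lead(D) = 3x ÷ −3x = −1. Subtract (−1)·D = 3x + 4. Remainder: 1.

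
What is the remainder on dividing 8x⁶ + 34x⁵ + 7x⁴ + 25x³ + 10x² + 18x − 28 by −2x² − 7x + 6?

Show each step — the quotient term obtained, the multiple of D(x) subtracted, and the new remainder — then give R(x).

Step 1: lead(8x⁶ + 34x⁵ + 7x⁴ + 25x³ + 10x² + 18x − 28) ÷ lead(D) = 8x⁶ ÷ −2x² = −4x⁴. Subtract (−4x⁴)·D = 8x⁶ + 28x⁵ − 24x⁴. Remainder: 6x⁵ + 31x⁴ + 25x³ + 10x² + 18x − 28.
Step 2: lead(6x⁵ + 31x⁴ + 25x³ + 10x² + 18x − 28) ÷ lead(D) = 6x⁵ ÷ −2x² = −3x³. Subtract (−3x³)·D = 6x⁵ + 21x⁴ − 18x³. Remainder: 10x⁴ + 43x³ + 10x² + 18x − 28.
Step 3: lead(10x⁴ + 43x³ + 10x² + 18x − 28) ÷ lead(D) = 10x⁴ ÷ −2x² = −5x². Subtract (−5x²)·D = 10x⁴ + 35x³ − 30x². Remainder: 8x³ + 40x² + 18x − 28.
Step 4: lead(8x³ + 40x² + 18x − 28) ÷ lead(D) = 8x³ ÷ −2x² = −4x. Subtract (−4x)·D = 8x³ + 28x² − 24x. Remainder: 12x² + 42x − 28.
Step 5: lead(12x² + 42x − 28) ÷ lead(D) = 12x² ÷ −2x² = −6. Subtract (−6)·D = 12x² + 42x − 36. Remainder: 8.

R(x) = 8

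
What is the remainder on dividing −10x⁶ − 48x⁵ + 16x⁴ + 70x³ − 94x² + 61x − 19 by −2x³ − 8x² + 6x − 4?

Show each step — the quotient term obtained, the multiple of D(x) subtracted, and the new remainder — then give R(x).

Step 1: lead(−10x⁶ − 48x⁵ + 16x⁴ + 70x³ − 94x² + 61x − 19) ÷ lead(D) = −10x⁶ ÷ −2x³ = 5x³. Subtract (5x³)·D = −10x⁶ − 40x⁵ + 30x⁴ − 20x³. Remainder: −8x⁵ − 14x⁴ + 90x³ − 94x² + 61x − 19.
Step 2: lead(−8x⁵ − 14x⁴ + 90x³ − 94x² + 61x − 19) ÷ lead(D) = −8x⁵ ÷ −2x³ = 4x². Subtract (4x²)·D = −8x⁵ − 32x⁴ + 24x³ − 16x². Remainder: 18x⁴ + 66x³ − 78x² + 61x − 19.
Step 3: lead(18x⁴ + 66x³ − 78x² + 61x − 19) ÷ lead(D) = 18x⁴ ÷ −2x³ = −9x. Subtract (−9x)·D = 18x⁴ + 72x³ − 54x² + 36x. Remainder: −6x³ − 24x² + 25x − 19.
Step 4: lead(−6x³ − 24x² + 25x − 19) ÷ lead(D) = −6x³ ÷ −2x³ = 3. Subtract (3)·D = −6x³ − 24x² + 18x − 12. Remainder: 7x − 7.

R(x) = 7x − 7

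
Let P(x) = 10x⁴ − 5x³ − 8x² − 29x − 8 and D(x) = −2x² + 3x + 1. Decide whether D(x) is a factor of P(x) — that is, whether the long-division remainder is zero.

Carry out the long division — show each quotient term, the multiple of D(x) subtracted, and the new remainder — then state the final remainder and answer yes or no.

Step 1: lead(10x⁴ − 5x³ − 8x² − 29x − 8) ÷ lead(D) = 10x⁴ ÷ −2x² = −5x². Subtract (−5x²)·D = 10x⁴ − 15x³ − 5x². Remainder: 10x³ − 3x² − 29x − 8.
Step 2: lead(10x³ − 3x² − 29x − 8) ÷ lead(D) = 10x³ ÷ −2x² = −5x. Subtract (−5x)·D = 10x³ − 15x² − 5x. Remainder: 12x² − 24x − 8.
Step 3: lead(12x² − 24x − 8) ÷ lead(D) = 12x² ÷ −2x² = −6. Subtract (−6)·D = 12x² − 18x − 6. Remainder: −6x − 2.

R(x) = −6x − 2, so D(x) is not a factor of P(x). no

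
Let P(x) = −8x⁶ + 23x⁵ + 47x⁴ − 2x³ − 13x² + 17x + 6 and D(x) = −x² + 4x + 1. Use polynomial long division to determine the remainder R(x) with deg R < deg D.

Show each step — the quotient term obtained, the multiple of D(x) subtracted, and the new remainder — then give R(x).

R(x) = −6x

Step 1: lead(−8x⁶ + 23x⁵ + 47x⁴ − 2x³ − 13x² + 17x + 6) ÷ lead(D) = −8x⁶ ÷ −x² = 8x⁴. Subtract (8x⁴)·D = −8x⁶ + 32x⁵ + 8x⁴. Remainder: −9x⁵ + 39x⁴ − 2x³ − 13x² + 17x + 6.
Step 2: lead(−9x⁵ + 39x⁴ − 2x³ − 13x² + 17x + 6) ÷ lead(D) = −9x⁵ ÷ −x² = 9x³. Subtract (9x³)·D = −9x⁵ + 36x⁴ + 9x³. Remainder: 3x⁴ − 11x³ − 13x² + 17x + 6.
Step 3: lead(3x⁴ − 11x³ − 13x² + 17x + 6) ÷ lead(D) = 3x⁴ ÷ −x² = −3x². Subtract (−3x²)·D = 3x⁴ − 12x³ − 3x². Remainder: x³ − 10x² + 17x + 6.
Step 4: lead(x³ − 10x² + 17x + 6) ÷ lead(D) = x³ ÷ −x² = −x. Subtract (−x)·D = x³ − 4x² − x. Remainder: −6x² + 18x + 6.
Step 5: lead(−6x² + 18x + 6) ÷ lead(D) = −6x² ÷ −x² = 6. Subtract (6)·D = −6x² + 24x + 6. Remainder: −6x.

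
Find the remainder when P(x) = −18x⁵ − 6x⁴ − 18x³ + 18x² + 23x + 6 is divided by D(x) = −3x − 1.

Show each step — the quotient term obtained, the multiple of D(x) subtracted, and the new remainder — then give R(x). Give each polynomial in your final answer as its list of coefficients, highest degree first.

R = [1]

Step 1: lead(−18x⁵ − 6x⁴ − 18x³ + 18x² + 23x + 6) ÷ lead(D) = −18x⁵ ÷ −3x = 6x⁴. Subtract (6x⁴)·D = −18x⁵ − 6x⁴. Remainder: −18x³ + 18x² + 23x + 6.
Step 2: lead(−18x³ + 18x² + 23x + 6) ÷ lead(D) = −18x³ ÷ −3x = 6x². Subtract (6x²)·D = −18x³ − 6x². Remainder: 24x² + 23x + 6.
Step 3: lead(24x² + 23x + 6) ÷ lead(D) = 24x² ÷ −3x = −8x. Subtract (−8x)·D = 24x² + 8x. Remainder: 15x + 6.
Step 4: lead(15x + 6) ÷ lead(D) = 15x ÷ −3x = −5. Subtract (−5)·D = 15x + 5. Remainder: 1.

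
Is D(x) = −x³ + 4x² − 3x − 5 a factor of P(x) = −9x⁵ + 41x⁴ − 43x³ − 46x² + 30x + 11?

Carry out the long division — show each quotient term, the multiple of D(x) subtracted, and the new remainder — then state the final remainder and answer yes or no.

R(x) = −7x − 9, so D(x) is not a factor of P(x). no

Step 1: lead(−9x⁵ + 41x⁴ − 43x³ − 46x² + 30x + 11) ÷ lead(D) = −9x⁵ ÷ −x³ = 9x². Subtract (9x²)·D = −9x⁵ + 36x⁴ − 27x³ − 45x². Remainder: 5x⁴ − 16x³ − x² + 30x + 11.
Step 2: lead(5x⁴ − 16x³ − x² + 30x + 11) ÷ lead(D) = 5x⁴ ÷ −x³ = −5x. Subtract (−5x)·D = 5x⁴ − 20x³ + 15x² + 25x. Remainder: 4x³ − 16x² + 5x + 11.
Step 3: lead(4x³ − 16x² + 5x + 11) ÷ lead(D) = 4x³ ÷ −x³ = −4. Subtract (−4)·D = 4x³ − 16x² + 12x + 20. Remainder: −7x − 9.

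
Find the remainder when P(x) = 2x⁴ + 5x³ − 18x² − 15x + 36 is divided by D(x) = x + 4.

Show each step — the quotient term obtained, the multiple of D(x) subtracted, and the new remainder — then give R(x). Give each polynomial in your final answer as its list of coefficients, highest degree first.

Step 1: lead(2x⁴ + 5x³ − 18x² − 15x + 36) ÷ lead(D) = 2x⁴ ÷ x = 2x³. Subtract (2x³)·D = 2x⁴ + 8x³. Remainder: −3x³ − 18x² − 15x + 36.
Step 2: lead(−3x³ − 18x² − 15x + 36) ÷ lead(D) = −3x³ ÷ x = −3x². Subtract (−3x²)·D = −3x³ − 12x². Remainder: −6x² − 15x + 36.
Step 3: lead(−6x² − 15x + 36) ÷ lead(D) = −6x² ÷ x = −6x. Subtract (−6x)·D = −6x² − 24x. Remainder: 9x + 36.
Step 4: lead(9x + 36) ÷ lead(D) = 9x ÷ x = 9. Subtract (9)·D = 9x + 36. Remainder: 0.

R = [0]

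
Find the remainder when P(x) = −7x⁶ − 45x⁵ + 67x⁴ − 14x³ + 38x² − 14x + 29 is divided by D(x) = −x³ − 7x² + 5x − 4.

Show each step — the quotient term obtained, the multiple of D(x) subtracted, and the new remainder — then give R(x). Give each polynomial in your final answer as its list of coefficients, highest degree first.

R = [5]

Step 1: lead(−7x⁶ − 45x⁵ + 67x⁴ − 14x³ + 38x² − 14x + 29) ÷ lead(D) = −7x⁶ ÷ −x³ = 7x³. Subtract (7x³)·D = −7x⁶ − 49x⁵ + 35x⁴ − 28x³. Remainder: 4x⁵ + 32x⁴ + 14x³ + 38x² − 14x + 29.
Step 2: lead(4x⁵ + 32x⁴ + 14x³ + 38x² − 14x + 29) ÷ lead(D) = 4x⁵ ÷ −x³ = −4x². Subtract (−4x²)·D = 4x⁵ + 28x⁴ − 20x³ + 16x². Remainder: 4x⁴ + 34x³ + 22x² − 14x + 29.
Step 3: lead(4x⁴ + 34x³ + 22x² − 14x + 29) ÷ lead(D) = 4x⁴ ÷ −x³ = −4x. Subtract (−4x)·D = 4x⁴ + 28x³ − 20x² + 16x. Remainder: 6x³ + 42x² − 30x + 29.
Step 4: lead(6x³ + 42x² − 30x + 29) ÷ lead(D) = 6x³ ÷ −x³ = −6. Subtract (−6)·D = 6x³ + 42x² − 30x + 24. Remainder: 5.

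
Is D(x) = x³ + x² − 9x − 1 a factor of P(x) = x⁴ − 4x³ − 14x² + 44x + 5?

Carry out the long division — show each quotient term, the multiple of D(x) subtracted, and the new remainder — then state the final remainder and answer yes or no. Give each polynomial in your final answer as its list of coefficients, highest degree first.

R = [0], so D(x) is a factor of P(x). yes

Step 1: lead(x⁴ − 4x³ − 14x² + 44x + 5) ÷ lead(D) = x⁴ ÷ x³ = x. Subtract (x)·D = x⁴ + x³ − 9x² − x. Remainder: −5x³ − 5x² + 45x + 5.
Step 2: lead(−5x³ − 5x² + 45x + 5) ÷ lead(D) = −5x³ ÷ x³ = −5. Subtract (−5)·D = −5x³ − 5x² + 45x + 5. Remainder: 0.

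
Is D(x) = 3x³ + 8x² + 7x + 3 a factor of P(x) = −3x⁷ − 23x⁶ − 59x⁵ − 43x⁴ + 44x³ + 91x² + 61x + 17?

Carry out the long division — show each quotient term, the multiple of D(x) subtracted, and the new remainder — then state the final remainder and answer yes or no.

R(x) = −x + 2, so D(x) is not a factor of P(x). no

Step 1: lead(−3x⁷ − 23x⁶ − 59x⁵ − 43x⁴ + 44x³ + 91x² + 61x + 17) ÷ lead(D) = −3x⁷ ÷ 3x³ = −x⁴. Subtract (−x⁴)·D = −3x⁷ − 8x⁶ − 7x⁵ − 3x⁴. Remainder: −15x⁶ − 52x⁵ − 40x⁴ + 44x³ + 91x² + 61x + 17.
Step 2: lead(−15x⁶ − 52x⁵ − 40x⁴ + 44x³ + 91x² + 61x + 17) ÷ lead(D) = −15x⁶ ÷ 3x³ = −5x³. Subtract (−5x³)·D = −15x⁶ − 40x⁵ − 35x⁴ − 15x³. Remainder: −12x⁵ − 5x⁴ + 59x³ + 91x² + 61x + 17.
Step 3: lead(−12x⁵ − 5x⁴ + 59x³ + 91x² + 61x + 17) ÷ lead(D) = −12x⁵ ÷ 3x³ = −4x². Subtract (−4x²)·D = −12x⁵ − 32x⁴ − 28x³ − 12x². Remainder: 27x⁴ + 87x³ + 103x² + 61x + 17.
Step 4: lead(27x⁴ + 87x³ + 103x² + 61x + 17) ÷ lead(D) = 27x⁴ ÷ 3x³ = 9x. Subtract (9x)·D = 27x⁴ + 72x³ + 63x² + 27x. Remainder: 15x³ + 40x² + 34x + 17.
Step 5: lead(15x³ + 40x² + 34x + 17) ÷ lead(D) = 15x³ ÷ 3x³ = 5. Subtract (5)·D = 15x³ + 40x² + 35x + 15. Remainder: −x + 2.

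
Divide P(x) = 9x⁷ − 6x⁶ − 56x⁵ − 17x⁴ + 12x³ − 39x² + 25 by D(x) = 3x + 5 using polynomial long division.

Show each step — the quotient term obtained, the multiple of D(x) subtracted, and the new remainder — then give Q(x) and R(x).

Step 1: lead(9x⁷ − 6x⁶ − 56x⁵ − 17x⁴ + 12x³ − 39x² + 25) ÷ lead(D) = 9x⁷ ÷ 3x = 3x⁶. Subtract (3x⁶)·D = 9x⁷ + 15x⁶. Remainder: −21x⁶ − 56x⁵ − 17x⁴ + 12x³ − 39x² + 25.
Step 2: lead(−21x⁶ − 56x⁵ − 17x⁴ + 12x³ − 39x² + 25) ÷ lead(D) = −21x⁶ ÷ 3x = −7x⁵. Subtract (−7x⁵)·D = −21x⁶ − 35x⁵. Remainder: −21x⁵ − 17x⁴ + 12x³ − 39x² + 25.
Step 3: lead(−21x⁵ − 17x⁴ + 12x³ − 39x² + 25) ÷ lead(D) = −21x⁵ ÷ 3x = −7x⁴. Subtract (−7x⁴)·D = −21x⁵ − 35x⁴. Remainder: 18x⁴ + 12x³ − 39x² + 25.
Step 4: lead(18x⁴ + 12x³ − 39x² + 25) ÷ lead(D) = 18x⁴ ÷ 3x = 6x³. Subtract (6x³)·D = 18x⁴ + 30x³. Remainder: −18x³ − 39x² + 25.
Step 5: lead(−18x³ − 39x² + 25) ÷ lead(D) = −18x³ ÷ 3x = −6x². Subtract (−6x²)·D = −18x³ − 30x². Remainder: −9x² + 25.
Step 6: lead(−9x² + 25) ÷ lead(D) = −9x² ÷ 3x = −3x. Subtract (−3x)·D = −9x² − 15x. Remainder: 15x + 25.
Step 7: lead(15x + 25) ÷ lead(D) = 15x ÷ 3x = 5. Subtract (5)·D = 15x + 25. Remainder: 0.

Q(x) = 3x⁶ − 7x⁵ − 7x⁴ + 6x³ − 6x² − 3x + 5; R(x) = 0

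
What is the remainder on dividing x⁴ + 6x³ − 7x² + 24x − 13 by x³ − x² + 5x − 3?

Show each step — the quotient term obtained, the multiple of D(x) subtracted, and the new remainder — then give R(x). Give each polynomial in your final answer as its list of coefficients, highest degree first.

R = [-5, -8, 8]

Step 1: lead(x⁴ + 6x³ − 7x² + 24x − 13) ÷ lead(D) = x⁴ ÷ x³ = x. Subtract (x)·D = x⁴ − x³ + 5x² − 3x. Remainder: 7x³ − 12x² + 27x − 13.
Step 2: lead(7x³ − 12x² + 27x − 13) ÷ lead(D) = 7x³ ÷ x³ = 7. Subtract (7)·D = 7x³ − 7x² + 35x − 21. Remainder: −5x² − 8x + 8.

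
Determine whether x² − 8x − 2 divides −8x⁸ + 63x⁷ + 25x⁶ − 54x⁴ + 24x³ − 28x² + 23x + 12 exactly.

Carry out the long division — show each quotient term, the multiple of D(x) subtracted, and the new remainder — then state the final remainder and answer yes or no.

Step 1: lead(−8x⁸ + 63x⁷ + 25x⁶ − 54x⁴ + 24x³ − 28x² + 23x + 12) ÷ lead(D) = −8x⁸ ÷ x² = −8x⁶. Subtract (−8x⁶)·D = −8x⁸ + 64x⁷ + 16x⁶. Remainder: −x⁷ + 9x⁶ − 54x⁴ + 24x³ − 28x² + 23x + 12.
Step 2: lead(−x⁷ + 9x⁶ − 54x⁴ + 24x³ − 28x² + 23x + 12) ÷ lead(D) = −x⁷ ÷ x² = −x⁵. Subtract (−x⁵)·D = −x⁷ + 8x⁶ + 2x⁵. Remainder: x⁶ − 2x⁵ − 54x⁴ + 24x³ − 28x² + 23x + 12.
Step 3: lead(x⁶ − 2x⁵ − 54x⁴ + 24x³ − 28x² + 23x + 12) ÷ lead(D) = x⁶ ÷ x² = x⁴. Subtract (x⁴)·D = x⁶ − 8x⁵ − 2x⁴. Remainder: 6x⁵ − 52x⁴ + 24x³ − 28x² + 23x + 12.
Step 4: lead(6x⁵ − 52x⁴ + 24x³ − 28x² + 23x + 12) ÷ lead(D) = 6x⁵ ÷ x² = 6x³. Subtract (6x³)·D = 6x⁵ − 48x⁴ − 12x³. Remainder: −4x⁴ + 36x³ − 28x² + 23x + 12.
Step 5: lead(−4x⁴ + 36x³ − 28x² + 23x + 12) ÷ lead(D) = −4x⁴ ÷ x² = −4x². Subtract (−4x²)·D = −4x⁴ + 32x³ + 8x². Remainder: 4x³ − 36x² + 23x + 12.
Step 6: lead(4x³ − 36x² + 23x + 12) ÷ lead(D) = 4x³ ÷ x² = 4x. Subtract (4x)·D = 4x³ − 32x² − 8x. Remainder: −4x² + 31x + 12.
Step 7: lead(−4x² + 31x + 12) ÷ lead(D) = −4x² ÷ x² = −4. Subtract (−4)·D = −4x² + 32x + 8. Remainder: −x + 4.

R(x) = −x + 4, so D(x) is not a factor of P(x). no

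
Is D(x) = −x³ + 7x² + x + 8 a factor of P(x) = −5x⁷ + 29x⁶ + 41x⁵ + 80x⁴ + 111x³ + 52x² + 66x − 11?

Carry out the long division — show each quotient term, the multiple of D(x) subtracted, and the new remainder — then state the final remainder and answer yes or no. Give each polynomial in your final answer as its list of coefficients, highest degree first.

Step 1: lead(−5x⁷ + 29x⁶ + 41x⁵ + 80x⁴ + 111x³ + 52x² + 66x − 11) ÷ lead(D) = −5x⁷ ÷ −x³ = 5x⁴. Subtract (5x⁴)·D = −5x⁷ + 35x⁶ + 5x⁵ + 40x⁴. Remainder: −6x⁶ + 36x⁵ + 40x⁴ + 111x³ + 52x² + 66x − 11.
Step 2: lead(−6x⁶ + 36x⁵ + 40x⁴ + 111x³ + 52x² + 66x − 11) ÷ lead(D) = −6x⁶ ÷ −x³ = 6x³. Subtract (6x³)·D = −6x⁶ + 42x⁵ + 6x⁴ + 48x³. Remainder: −6x⁵ + 34x⁴ + 63x³ + 52x² + 66x − 11.
Step 3: lead(−6x⁵ + 34x⁴ + 63x³ + 52x² + 66x − 11) ÷ lead(D) = −6x⁵ ÷ −x³ = 6x². Subtract (6x²)·D = −6x⁵ + 42x⁴ + 6x³ + 48x². Remainder: −8x⁴ + 57x³ + 4x² + 66x − 11.
Step 4: lead(−8x⁴ + 57x³ + 4x² + 66x − 11) ÷ lead(D) = −8x⁴ ÷ −x³ = 8x. Subtract (8x)·D = −8x⁴ + 56x³ + 8x² + 64x. Remainder: x³ − 4x² + 2x − 11.
Step 5: lead(x³ − 4x² + 2x − 11) ÷ lead(D) = x³ ÷ −x³ = −1. Subtract (−1)·D = x³ − 7x² − x − 8. Remainder: 3x² + 3x − 3.

R = [3, 3, -3], so D(x) is not a factor of P(x). no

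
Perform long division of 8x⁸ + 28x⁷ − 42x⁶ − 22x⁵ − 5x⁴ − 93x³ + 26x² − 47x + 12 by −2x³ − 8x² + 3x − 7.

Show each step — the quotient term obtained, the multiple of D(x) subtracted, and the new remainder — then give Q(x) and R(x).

Q(x) = −4x⁵ + 2x⁴ + 7x³ + 6x − 2; R(x) = −8x² + x − 2

Step 1: lead(8x⁸ + 28x⁷ − 42x⁶ − 22x⁵ − 5x⁴ − 93x³ + 26x² − 47x + 12) ÷ lead(D) = 8x⁸ ÷ −2x³ = −4x⁵. Subtract (−4x⁵)·D = 8x⁸ + 32x⁷ − 12x⁶ + 28x⁵. Remainder: −4x⁷ − 30x⁶ − 50x⁵ − 5x⁴ − 93x³ + 26x² − 47x + 12.
Step 2: lead(−4x⁷ − 30x⁶ − 50x⁵ − 5x⁴ − 93x³ + 26x² − 47x + 12) ÷ lead(D) = −4x⁷ ÷ −2x³ = 2x⁴. Subtract (2x⁴)·D = −4x⁷ − 16x⁶ + 6x⁵ − 14x⁴. Remainder: −14x⁶ − 56x⁵ + 9x⁴ − 93x³ + 26x² − 47x + 12.
Step 3: lead(−14x⁶ − 56x⁵ + 9x⁴ − 93x³ + 26x² − 47x + 12) ÷ lead(D) = −14x⁶ ÷ −2x³ = 7x³. Subtract (7x³)·D = −14x⁶ − 56x⁵ + 21x⁴ − 49x³. Remainder: −12x⁴ − 44x³ + 26x² − 47x + 12.
Step 4: lead(−12x⁴ − 44x³ + 26x² − 47x + 12) ÷ lead(D) = −12x⁴ ÷ −2x³ = 6x. Subtract (6x)·D = −12x⁴ − 48x³ + 18x² − 42x. Remainder: 4x³ + 8x² − 5x + 12.
Step 5: lead(4x³ + 8x² − 5x + 12) ÷ lead(D) = 4x³ ÷ −2x³ = −2. Subtract (−2)·D = 4x³ + 16x² − 6x + 14. Remainder: −8x² + x − 2.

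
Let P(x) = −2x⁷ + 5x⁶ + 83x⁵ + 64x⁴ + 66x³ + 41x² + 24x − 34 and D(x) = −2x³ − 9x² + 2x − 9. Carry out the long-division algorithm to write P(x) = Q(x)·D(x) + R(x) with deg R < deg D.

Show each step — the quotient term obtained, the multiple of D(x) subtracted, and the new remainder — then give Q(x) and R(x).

Q(x) = x⁴ − 7x³ − 9x² − 3x + 3; R(x) = −7x² − 9x − 7

Step 1: lead(−2x⁷ + 5x⁶ + 83x⁵ + 64x⁴ + 66x³ + 41x² + 24x − 34) ÷ lead(D) = −2x⁷ ÷ −2x³ = x⁴. Subtract (x⁴)·D = −2x⁷ − 9x⁶ + 2x⁵ − 9x⁴. Remainder: 14x⁶ + 81x⁵ + 73x⁴ + 66x³ + 41x² + 24x − 34.
Step 2: lead(14x⁶ + 81x⁵ + 73x⁴ + 66x³ + 41x² + 24x − 34) ÷ lead(D) = 14x⁶ ÷ −2x³ = −7x³. Subtract (−7x³)·D = 14x⁶ + 63x⁵ − 14x⁴ + 63x³. Remainder: 18x⁵ + 87x⁴ + 3x³ + 41x² + 24x − 34.
Step 3: lead(18x⁵ + 87x⁴ + 3x³ + 41x² + 24x − 34) ÷ lead(D) = 18x⁵ ÷ −2x³ = −9x². Subtract (−9x²)·D = 18x⁵ + 81x⁴ − 18x³ + 81x². Remainder: 6x⁴ + 21x³ − 40x² + 24x − 34.
Step 4: lead(6x⁴ + 21x³ − 40x² + 24x − 34) ÷ lead(D) = 6x⁴ ÷ −2x³ = −3x. Subtract (−3x)·D = 6x⁴ + 27x³ − 6x² + 27x. Remainder: −6x³ − 34x² − 3x − 34.
Step 5: lead(−6x³ − 34x² − 3x − 34) ÷ lead(D) = −6x³ ÷ −2x³ = 3. Subtract (3)·D = −6x³ − 27x² + 6x − 27. Remainder: −7x² − 9x − 7.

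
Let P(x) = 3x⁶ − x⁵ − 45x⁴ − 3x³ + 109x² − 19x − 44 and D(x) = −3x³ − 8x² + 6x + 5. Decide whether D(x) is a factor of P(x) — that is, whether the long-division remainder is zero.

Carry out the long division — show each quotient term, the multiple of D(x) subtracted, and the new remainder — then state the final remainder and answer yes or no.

R(x) = 4x − 4, so D(x) is not a factor of P(x). no

Step 1: lead(3x⁶ − x⁵ − 45x⁴ − 3x³ + 109x² − 19x − 44) ÷ lead(D) = 3x⁶ ÷ −3x³ = −x³. Subtract (−x³)·D = 3x⁶ + 8x⁵ − 6x⁴ − 5x³. Remainder: −9x⁵ − 39x⁴ + 2x³ + 109x² − 19x − 44.
Step 2: lead(−9x⁵ − 39x⁴ + 2x³ + 109x² − 19x − 44) ÷ lead(D) = −9x⁵ ÷ −3x³ = 3x². Subtract (3x²)·D = −9x⁵ − 24x⁴ + 18x³ + 15x². Remainder: −15x⁴ − 16x³ + 94x² − 19x − 44.
Step 3: lead(−15x⁴ − 16x³ + 94x² − 19x − 44) ÷ lead(D) = −15x⁴ ÷ −3x³ = 5x. Subtract (5x)·D = −15x⁴ − 40x³ + 30x² + 25x. Remainder: 24x³ + 64x² − 44x − 44.
Step 4: lead(24x³ + 64x² − 44x − 44) ÷ lead(D) = 24x³ ÷ −3x³ = −8. Subtract (−8)·D = 24x³ + 64x² − 48x − 40. Remainder: 4x − 4.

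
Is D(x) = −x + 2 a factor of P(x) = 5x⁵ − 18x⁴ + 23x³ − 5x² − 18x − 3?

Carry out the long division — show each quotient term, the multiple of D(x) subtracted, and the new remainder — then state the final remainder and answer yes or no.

Step 1: lead(5x⁵ − 18x⁴ + 23x³ − 5x² − 18x − 3) ÷ lead(D) = 5x⁵ ÷ −x = −5x⁴. Subtract (−5x⁴)·D = 5x⁵ − 10x⁴. Remainder: −8x⁴ + 23x³ − 5x² − 18x − 3.
Step 2: lead(−8x⁴ + 23x³ − 5x² − 18x − 3) ÷ lead(D) = −8x⁴ ÷ −x = 8x³. Subtract (8x³)·D = −8x⁴ + 16x³. Remainder: 7x³ − 5x² − 18x − 3.
Step 3: lead(7x³ − 5x² − 18x − 3) ÷ lead(D) = 7x³ ÷ −x = −7x². Subtract (−7x²)·D = 7x³ − 14x². Remainder: 9x² − 18x − 3.
Step 4: lead(9x² − 18x − 3) ÷ lead(D) = 9x² ÷ −x = −9x. Subtract (−9x)·D = 9x² − 18x. Remainder: −3.

R(x) = −3, so D(x) is not a factor of P(x). no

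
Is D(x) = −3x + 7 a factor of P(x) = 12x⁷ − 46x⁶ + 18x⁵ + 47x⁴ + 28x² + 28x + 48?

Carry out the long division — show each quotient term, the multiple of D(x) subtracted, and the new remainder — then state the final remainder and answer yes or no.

R(x) = −1, so D(x) is not a factor of P(x). no

Step 1: lead(12x⁷ − 46x⁶ + 18x⁵ + 47x⁴ + 28x² + 28x + 48) ÷ lead(D) = 12x⁷ ÷ −3x = −4x⁶. Subtract (−4x⁶)·D = 12x⁷ − 28x⁶. Remainder: −18x⁶ + 18x⁵ + 47x⁴ + 28x² + 28x + 48.
Step 2: lead(−18x⁶ + 18x⁵ + 47x⁴ + 28x² + 28x + 48) ÷ lead(D) = −18x⁶ ÷ −3x = 6x⁵. Subtract (6x⁵)·D = −18x⁶ + 42x⁵. Remainder: −24x⁵ + 47x⁴ + 28x² + 28x + 48.
Step 3: lead(−24x⁵ + 47x⁴ + 28x² + 28x + 48) ÷ lead(D) = −24x⁵ ÷ −3x = 8x⁴. Subtract (8x⁴)·D = −24x⁵ + 56x⁴. Remainder: −9x⁴ + 28x² + 28x + 48.
Step 4: lead(−9x⁴ + 28x² + 28x + 48) ÷ lead(D) = −9x⁴ ÷ −3x = 3x³. Subtract (3x³)·D = −9x⁴ + 21x³. Remainder: −21x³ + 28x² + 28x + 48.
Step 5: lead(−21x³ + 28x² + 28x + 48) ÷ lead(D) = −21x³ ÷ −3x = 7x². Subtract (7x²)·D = −21x³ + 49x². Remainder: −21x² + 28x + 48.
Step 6: lead(−21x² + 28x + 48) ÷ lead(D) = −21x² ÷ −3x = 7x. Subtract (7x)·D = −21x² + 49x. Remainder: −21x + 48.
Step 7: lead(−21x + 48) ÷ lead(D) = −21x ÷ −3x = 7. Subtract (7)·D = −21x + 49. Remainder: −1.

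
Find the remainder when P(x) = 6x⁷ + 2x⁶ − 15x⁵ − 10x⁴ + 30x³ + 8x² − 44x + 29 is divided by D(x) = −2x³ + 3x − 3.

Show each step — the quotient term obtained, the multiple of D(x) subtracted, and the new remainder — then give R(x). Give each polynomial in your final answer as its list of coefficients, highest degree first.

Step 1: lead(6x⁷ + 2x⁶ − 15x⁵ − 10x⁴ + 30x³ + 8x² − 44x + 29) ÷ lead(D) = 6x⁷ ÷ −2x³ = −3x⁴. Subtract (−3x⁴)·D = 6x⁷ − 9x⁵ + 9x⁴. Remainder: 2x⁶ − 6x⁵ − 19x⁴ + 30x³ + 8x² − 44x + 29.
Step 2: lead(2x⁶ − 6x⁵ − 19x⁴ + 30x³ + 8x² − 44x + 29) ÷ lead(D) = 2x⁶ ÷ −2x³ = −x³. Subtract (−x³)·D = 2x⁶ − 3x⁴ + 3x³. Remainder: −6x⁵ − 16x⁴ + 27x³ + 8x² − 44x + 29.
Step 3: lead(−6x⁵ − 16x⁴ + 27x³ + 8x² − 44x + 29) ÷ lead(D) = −6x⁵ ÷ −2x³ = 3x². Subtract (3x²)·D = −6x⁵ + 9x³ − 9x². Remainder: −16x⁴ + 18x³ + 17x² − 44x + 29.
Step 4: lead(−16x⁴ + 18x³ + 17x² − 44x + 29) ÷ lead(D) = −16x⁴ ÷ −2x³ = 8x. Subtract (8x)·D = −16x⁴ + 24x² − 24x. Remainder: 18x³ − 7x² − 20x + 29.
Step 5: lead(18x³ − 7x² − 20x + 29) ÷ lead(D) = 18x³ ÷ −2x³ = −9. Subtract (−9)·D = 18x³ − 27x + 27. Remainder: −7x² + 7x + 2.

R = [-7, 7, 2]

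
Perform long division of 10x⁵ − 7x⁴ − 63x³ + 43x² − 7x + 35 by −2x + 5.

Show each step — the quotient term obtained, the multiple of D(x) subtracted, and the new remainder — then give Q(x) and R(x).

Q(x) = −5x⁴ − 9x³ + 9x² + x + 6; R(x) = 5

Step 1: lead(10x⁵ − 7x⁴ − 63x³ + 43x² − 7x + 35) ÷ lead(D) = 10x⁵ ÷ −2x = −5x⁴. Subtract (−5x⁴)·D = 10x⁵ − 25x⁴. Remainder: 18x⁴ − 63x³ + 43x² − 7x + 35.
Step 2: lead(18x⁴ − 63x³ + 43x² − 7x + 35) ÷ lead(D) = 18x⁴ ÷ −2x = −9x³. Subtract (−9x³)·D = 18x⁴ − 45x³. Remainder: −18x³ + 43x² − 7x + 35.
Step 3: lead(−18x³ + 43x² − 7x + 35) ÷ lead(D) = −18x³ ÷ −2x = 9x². Subtract (9x²)·D = −18x³ + 45x². Remainder: −2x² − 7x + 35.
Step 4: lead(−2x² − 7x + 35) ÷ lead(D) = −2x² ÷ −2x = x. Subtract (x)·D = −2x² + 5x. Remainder: −12x + 35.
Step 5: lead(−12x + 35) ÷ lead(D) = −12x ÷ −2x = 6. Subtract (6)·D = −12x + 30. Remainder: 5.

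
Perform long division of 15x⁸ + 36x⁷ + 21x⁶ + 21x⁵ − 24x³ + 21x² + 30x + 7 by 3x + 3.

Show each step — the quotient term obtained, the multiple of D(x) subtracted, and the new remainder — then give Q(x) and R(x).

Step 1: lead(15x⁸ + 36x⁷ + 21x⁶ + 21x⁵ − 24x³ + 21x² + 30x + 7) ÷ lead(D) = 15x⁸ ÷ 3x = 5x⁷. Subtract (5x⁷)·D = 15x⁸ + 15x⁷. Remainder: 21x⁷ + 21x⁶ + 21x⁵ − 24x³ + 21x² + 30x + 7.
Step 2: lead(21x⁷ + 21x⁶ + 21x⁵ − 24x³ + 21x² + 30x + 7) ÷ lead(D) = 21x⁷ ÷ 3x = 7x⁶. Subtract (7x⁶)·D = 21x⁷ + 21x⁶. Remainder: 21x⁵ − 24x³ + 21x² + 30x + 7.
Step 3: lead(21x⁵ − 24x³ + 21x² + 30x + 7) ÷ lead(D) = 21x⁵ ÷ 3x = 7x⁴. Subtract (7x⁴)·D = 21x⁵ + 21x⁴. Remainder: −21x⁴ − 24x³ + 21x² + 30x + 7.
Step 4: lead(−21x⁴ − 24x³ + 21x² + 30x + 7) ÷ lead(D) = −21x⁴ ÷ 3x = −7x³. Subtract (−7x³)·D = −21x⁴ − 21x³. Remainder: −3x³ + 21x² + 30x + 7.
Step 5: lead(−3x³ + 21x² + 30x + 7) ÷ lead(D) = −3x³ ÷ 3x = −x². Subtract (−x²)·D = −3x³ − 3x². Remainder: 24x² + 30x + 7.
Step 6: lead(24x² + 30x + 7) ÷ lead(D) = 24x² ÷ 3x = 8x. Subtract (8x)·D = 24x² + 24x. Remainder: 6x + 7.
Step 7: lead(6x + 7) ÷ lead(D) = 6x ÷ 3x = 2. Subtract (2)·D = 6x + 6. Remainder: 1.

Q(x) = 5x⁷ + 7x⁶ + 7x⁴ − 7x³ − x² + 8x + 2; R(x) = 1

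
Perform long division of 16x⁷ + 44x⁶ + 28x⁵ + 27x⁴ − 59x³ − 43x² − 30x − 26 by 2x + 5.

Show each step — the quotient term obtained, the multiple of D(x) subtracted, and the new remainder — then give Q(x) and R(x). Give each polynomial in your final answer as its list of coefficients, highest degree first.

Q = [8, 2, 9, -9, -7, -4, -5]; R = [-1]

Step 1: lead(16x⁷ + 44x⁶ + 28x⁵ + 27x⁴ − 59x³ − 43x² − 30x − 26) ÷ lead(D) = 16x⁷ ÷ 2x = 8x⁶. Subtract (8x⁶)·D = 16x⁷ + 40x⁶. Remainder: 4x⁶ + 28x⁵ + 27x⁴ − 59x³ − 43x² − 30x − 26.
Step 2: lead(4x⁶ + 28x⁵ + 27x⁴ − 59x³ − 43x² − 30x − 26) ÷ lead(D) = 4x⁶ ÷ 2x = 2x⁵. Subtract (2x⁵)·D = 4x⁶ + 10x⁵. Remainder: 18x⁵ + 27x⁴ − 59x³ − 43x² − 30x − 26.
Step 3: lead(18x⁵ + 27x⁴ − 59x³ − 43x² − 30x − 26) ÷ lead(D) = 18x⁵ ÷ 2x = 9x⁴. Subtract (9x⁴)·D = 18x⁵ + 45x⁴. Remainder: −18x⁴ − 59x³ − 43x² − 30x − 26.
Step 4: lead(−18x⁴ − 59x³ − 43x² − 30x − 26) ÷ lead(D) = −18x⁴ ÷ 2x = −9x³. Subtract (−9x³)·D = −18x⁴ − 45x³. Remainder: −14x³ − 43x² − 30x − 26.
Step 5: lead(−14x³ − 43x² − 30x − 26) ÷ lead(D) = −14x³ ÷ 2x = −7x². Subtract (−7x²)·D = −14x³ − 35x². Remainder: −8x² − 30x − 26.
Step 6: lead(−8x² − 30x − 26) ÷ lead(D) = −8x² ÷ 2x = −4x. Subtract (−4x)·D = −8x² − 20x. Remainder: −10x − 26.
Step 7: lead(−10x − 26) ÷ lead(D) = −10x ÷ 2x = −5. Subtract (−5)·D = −10x − 25. Remainder: −1.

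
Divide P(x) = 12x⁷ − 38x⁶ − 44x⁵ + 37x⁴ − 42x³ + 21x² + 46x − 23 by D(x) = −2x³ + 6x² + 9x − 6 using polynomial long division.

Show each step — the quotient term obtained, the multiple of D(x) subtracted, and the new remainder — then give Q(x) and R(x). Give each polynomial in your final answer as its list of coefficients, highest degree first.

Q = [-6, 1, -2, -2, 3]; R = [9, 7, -5]

Step 1: lead(12x⁷ − 38x⁶ − 44x⁵ + 37x⁴ − 42x³ + 21x² + 46x − 23) ÷ lead(D) = 12x⁷ ÷ −2x³ = −6x⁴. Subtract (−6x⁴)·D = 12x⁷ − 36x⁶ − 54x⁵ + 36x⁴. Remainder: −2x⁶ + 10x⁵ + x⁴ − 42x³ + 21x² + 46x − 23.
Step 2: lead(−2x⁶ + 10x⁵ + x⁴ − 42x³ + 21x² + 46x − 23) ÷ lead(D) = −2x⁶ ÷ −2x³ = x³. Subtract (x³)·D = −2x⁶ + 6x⁵ + 9x⁴ − 6x³. Remainder: 4x⁵ − 8x⁴ − 36x³ + 21x² + 46x − 23.
Step 3: lead(4x⁵ − 8x⁴ − 36x³ + 21x² + 46x − 23) ÷ lead(D) = 4x⁵ ÷ −2x³ = −2x². Subtract (−2x²)·D = 4x⁵ − 12x⁴ − 18x³ + 12x². Remainder: 4x⁴ − 18x³ + 9x² + 46x − 23.
Step 4: lead(4x⁴ − 18x³ + 9x² + 46x − 23) ÷ lead(D) = 4x⁴ ÷ −2x³ = −2x. Subtract (−2x)·D = 4x⁴ − 12x³ − 18x² + 12x. Remainder: −6x³ + 27x² + 34x − 23.
Step 5: lead(−6x³ + 27x² + 34x − 23) ÷ lead(D) = −6x³ ÷ −2x³ = 3. Subtract (3)·D = −6x³ + 18x² + 27x − 18. Remainder: 9x² + 7x − 5.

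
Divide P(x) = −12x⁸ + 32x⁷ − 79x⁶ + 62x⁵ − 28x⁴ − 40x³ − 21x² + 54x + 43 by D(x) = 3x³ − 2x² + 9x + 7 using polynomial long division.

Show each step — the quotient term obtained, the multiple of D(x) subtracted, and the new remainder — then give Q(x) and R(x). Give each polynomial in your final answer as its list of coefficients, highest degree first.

Step 1: lead(−12x⁸ + 32x⁷ − 79x⁶ + 62x⁵ − 28x⁴ − 40x³ − 21x² + 54x + 43) ÷ lead(D) = −12x⁸ ÷ 3x³ = −4x⁵. Subtract (−4x⁵)·D = −12x⁸ + 8x⁷ − 36x⁶ − 28x⁵. Remainder: 24x⁷ − 43x⁶ + 90x⁵ − 28x⁴ − 40x³ − 21x² + 54x + 43.
Step 2: lead(24x⁷ − 43x⁶ + 90x⁵ − 28x⁴ − 40x³ − 21x² + 54x + 43) ÷ lead(D) = 24x⁷ ÷ 3x³ = 8x⁴. Subtract (8x⁴)·D = 24x⁷ − 16x⁶ + 72x⁵ + 56x⁴. Remainder: −27x⁶ + 18x⁵ − 84x⁴ − 40x³ − 21x² + 54x + 43.
Step 3: lead(−27x⁶ + 18x⁵ − 84x⁴ − 40x³ − 21x² + 54x + 43) ÷ lead(D) = −27x⁶ ÷ 3x³ = −9x³. Subtract (−9x³)·D = −27x⁶ + 18x⁵ − 81x⁴ − 63x³. Remainder: −3x⁴ + 23x³ − 21x² + 54x + 43.
Step 4: lead(−3x⁴ + 23x³ − 21x² + 54x + 43) ÷ lead(D) = −3x⁴ ÷ 3x³ = −x. Subtract (−x)·D = −3x⁴ + 2x³ − 9x² − 7x. Remainder: 21x³ − 12x² + 61x + 43.
Step 5: lead(21x³ − 12x² + 61x + 43) ÷ lead(D) = 21x³ ÷ 3x³ = 7. Subtract (7)·D = 21x³ − 14x² + 63x + 49. Remainder: 2x² − 2x − 6.

Q = [-4, 8, -9, 0, -1, 7]; R = [2, -2, -6]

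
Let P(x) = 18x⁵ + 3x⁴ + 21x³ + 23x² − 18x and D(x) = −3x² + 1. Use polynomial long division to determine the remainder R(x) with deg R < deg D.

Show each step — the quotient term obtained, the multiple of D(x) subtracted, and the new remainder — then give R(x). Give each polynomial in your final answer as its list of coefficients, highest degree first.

Step 1: lead(18x⁵ + 3x⁴ + 21x³ + 23x² − 18x) ÷ lead(D) = 18x⁵ ÷ −3x² = −6x³. Subtract (−6x³)·D = 18x⁵ − 6x³. Remainder: 3x⁴ + 27x³ + 23x² − 18x.
Step 2: lead(3x⁴ + 27x³ + 23x² − 18x) ÷ lead(D) = 3x⁴ ÷ −3x² = −x². Subtract (−x²)·D = 3x⁴ − x². Remainder: 27x³ + 24x² − 18x.
Step 3: lead(27x³ + 24x² − 18x) ÷ lead(D) = 27x³ ÷ −3x² = −9x. Subtract (−9x)·D = 27x³ − 9x. Remainder: 24x² − 9x.
Step 4: lead(24x² − 9x) ÷ lead(D) = 24x² ÷ −3x² = −8. Subtract (−8)·D = 24x² − 8. Remainder: −9x + 8.

R = [-9, 8]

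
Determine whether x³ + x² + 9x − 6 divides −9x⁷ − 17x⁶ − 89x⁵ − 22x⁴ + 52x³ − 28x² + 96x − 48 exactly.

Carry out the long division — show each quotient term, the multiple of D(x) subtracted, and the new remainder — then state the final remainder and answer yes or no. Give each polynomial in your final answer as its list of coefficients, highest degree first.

R = [0], so D(x) is a factor of P(x). yes

Step 1: lead(−9x⁷ − 17x⁶ − 89x⁵ − 22x⁴ + 52x³ − 28x² + 96x − 48) ÷ lead(D) = −9x⁷ ÷ x³ = −9x⁴. Subtract (−9x⁴)·D = −9x⁷ − 9x⁶ − 81x⁵ + 54x⁴. Remainder: −8x⁶ − 8x⁵ − 76x⁴ + 52x³ − 28x² + 96x − 48.
Step 2: lead(−8x⁶ − 8x⁵ − 76x⁴ + 52x³ − 28x² + 96x − 48) ÷ lead(D) = −8x⁶ ÷ x³ = −8x³. Subtract (−8x³)·D = −8x⁶ − 8x⁵ − 72x⁴ + 48x³. Remainder: −4x⁴ + 4x³ − 28x² + 96x − 48.
Step 3: lead(−4x⁴ + 4x³ − 28x² + 96x − 48) ÷ lead(D) = −4x⁴ ÷ x³ = −4x. Subtract (−4x)·D = −4x⁴ − 4x³ − 36x² + 24x. Remainder: 8x³ + 8x² + 72x − 48.
Step 4: lead(8x³ + 8x² + 72x − 48) ÷ lead(D) = 8x³ ÷ x³ = 8. Subtract (8)·D = 8x³ + 8x² + 72x − 48. Remainder: 0.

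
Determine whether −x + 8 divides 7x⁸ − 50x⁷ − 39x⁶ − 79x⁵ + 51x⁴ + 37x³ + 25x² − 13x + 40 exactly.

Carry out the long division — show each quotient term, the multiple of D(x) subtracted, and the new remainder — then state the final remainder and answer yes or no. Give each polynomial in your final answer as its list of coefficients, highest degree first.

Step 1: lead(7x⁸ − 50x⁷ − 39x⁶ − 79x⁵ + 51x⁴ + 37x³ + 25x² − 13x + 40) ÷ lead(D) = 7x⁸ ÷ −x = −7x⁷. Subtract (−7x⁷)·D = 7x⁸ − 56x⁷. Remainder: 6x⁷ − 39x⁶ − 79x⁵ + 51x⁴ + 37x³ + 25x² − 13x + 40.
Step 2: lead(6x⁷ − 39x⁶ − 79x⁵ + 51x⁴ + 37x³ + 25x² − 13x + 40) ÷ lead(D) = 6x⁷ ÷ −x = −6x⁶. Subtract (−6x⁶)·D = 6x⁷ − 48x⁶. Remainder: 9x⁶ − 79x⁵ + 51x⁴ + 37x³ + 25x² − 13x + 40.
Step 3: lead(9x⁶ − 79x⁵ + 51x⁴ + 37x³ + 25x² − 13x + 40) ÷ lead(D) = 9x⁶ ÷ −x = −9x⁵. Subtract (−9x⁵)·D = 9x⁶ − 72x⁵. Remainder: −7x⁵ + 51x⁴ + 37x³ + 25x² − 13x + 40.
Step 4: lead(−7x⁵ + 51x⁴ + 37x³ + 25x² − 13x + 40) ÷ lead(D) = −7x⁵ ÷ −x = 7x⁴. Subtract (7x⁴)·D = −7x⁵ + 56x⁴. Remainder: −5x⁴ + 37x³ + 25x² − 13x + 40.
Step 5: lead(−5x⁴ + 37x³ + 25x² − 13x + 40) ÷ lead(D) = −5x⁴ ÷ −x = 5x³. Subtract (5x³)·D = −5x⁴ + 40x³. Remainder: −3x³ + 25x² − 13x + 40.
Step 6: lead(−3x³ + 25x² − 13x + 40) ÷ lead(D) = −3x³ ÷ −x = 3x². Subtract (3x²)·D = −3x³ + 24x². Remainder: x² − 13x + 40.
Step 7: lead(x² − 13x + 40) ÷ lead(D) = x² ÷ −x = −x. Subtract (−x)·D = x² − 8x. Remainder: −5x + 40.
Step 8: lead(−5x + 40) ÷ lead(D) = −5x ÷ −x = 5. Subtract (5)·D = −5x + 40. Remainder: 0.

R = [0], so D(x) is a factor of P(x). yes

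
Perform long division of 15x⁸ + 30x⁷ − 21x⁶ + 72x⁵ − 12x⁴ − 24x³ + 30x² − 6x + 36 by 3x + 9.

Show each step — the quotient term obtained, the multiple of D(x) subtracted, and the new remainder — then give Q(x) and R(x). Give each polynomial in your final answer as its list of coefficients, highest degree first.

Q = [5, -5, 8, 0, -4, 4, -2, 4]; R = [0]

Step 1: lead(15x⁸ + 30x⁷ − 21x⁶ + 72x⁵ − 12x⁴ − 24x³ + 30x² − 6x + 36) ÷ lead(D) = 15x⁸ ÷ 3x = 5x⁷. Subtract (5x⁷)·D = 15x⁸ + 45x⁷. Remainder: −15x⁷ − 21x⁶ + 72x⁵ − 12x⁴ − 24x³ + 30x² − 6x + 36.
Step 2: lead(−15x⁷ − 21x⁶ + 72x⁵ − 12x⁴ − 24x³ + 30x² − 6x + 36) ÷ lead(D) = −15x⁷ ÷ 3x = −5x⁶. Subtract (−5x⁶)·D = −15x⁷ − 45x⁶. Remainder: 24x⁶ + 72x⁵ − 12x⁴ − 24x³ + 30x² − 6x + 36.
Step 3: lead(24x⁶ + 72x⁵ − 12x⁴ − 24x³ + 30x² − 6x + 36) ÷ lead(D) = 24x⁶ ÷ 3x = 8x⁵. Subtract (8x⁵)·D = 24x⁶ + 72x⁵. Remainder: −12x⁴ − 24x³ + 30x² − 6x + 36.
Step 4: lead(−12x⁴ − 24x³ + 30x² − 6x + 36) ÷ lead(D) = −12x⁴ ÷ 3x = −4x³. Subtract (−4x³)·D = −12x⁴ − 36x³. Remainder: 12x³ + 30x² − 6x + 36.
Step 5: lead(12x³ + 30x² − 6x + 36) ÷ lead(D) = 12x³ ÷ 3x = 4x². Subtract (4x²)·D = 12x³ + 36x². Remainder: −6x² − 6x + 36.
Step 6: lead(−6x² − 6x + 36) ÷ lead(D) = −6x² ÷ 3x = −2x. Subtract (−2x)·D = −6x² − 18x. Remainder: 12x + 36.
Step 7: lead(12x + 36) ÷ lead(D) = 12x ÷ 3x = 4. Subtract (4)·D = 12x + 36. Remainder: 0.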